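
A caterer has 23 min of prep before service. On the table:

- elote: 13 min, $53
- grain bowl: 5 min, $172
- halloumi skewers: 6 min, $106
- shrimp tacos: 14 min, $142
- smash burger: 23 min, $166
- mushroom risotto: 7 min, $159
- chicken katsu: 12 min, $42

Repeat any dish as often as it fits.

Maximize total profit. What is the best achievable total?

688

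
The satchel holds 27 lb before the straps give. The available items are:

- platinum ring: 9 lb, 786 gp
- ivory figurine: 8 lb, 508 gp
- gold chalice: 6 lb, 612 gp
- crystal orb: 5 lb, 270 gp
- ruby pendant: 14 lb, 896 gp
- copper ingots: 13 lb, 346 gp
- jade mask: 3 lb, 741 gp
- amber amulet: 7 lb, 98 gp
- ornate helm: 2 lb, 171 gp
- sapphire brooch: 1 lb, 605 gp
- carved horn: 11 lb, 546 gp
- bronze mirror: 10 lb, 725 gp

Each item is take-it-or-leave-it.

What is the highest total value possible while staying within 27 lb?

3252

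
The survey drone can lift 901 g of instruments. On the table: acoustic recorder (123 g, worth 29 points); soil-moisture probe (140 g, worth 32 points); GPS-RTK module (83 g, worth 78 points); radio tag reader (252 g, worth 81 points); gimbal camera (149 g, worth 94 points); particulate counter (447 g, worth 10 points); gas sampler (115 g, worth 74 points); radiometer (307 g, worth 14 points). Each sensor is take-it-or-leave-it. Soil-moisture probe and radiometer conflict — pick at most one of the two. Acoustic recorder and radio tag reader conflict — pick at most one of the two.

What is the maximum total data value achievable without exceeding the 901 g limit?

Soil-moisture probe + GPS-RTK module + radio tag reader + gimbal camera + gas sampler uses 739 of the 901 g and totals 359.
The closest alternative, GPS-RTK module + radio tag reader + gimbal camera + gas sampler, reaches only 327.

359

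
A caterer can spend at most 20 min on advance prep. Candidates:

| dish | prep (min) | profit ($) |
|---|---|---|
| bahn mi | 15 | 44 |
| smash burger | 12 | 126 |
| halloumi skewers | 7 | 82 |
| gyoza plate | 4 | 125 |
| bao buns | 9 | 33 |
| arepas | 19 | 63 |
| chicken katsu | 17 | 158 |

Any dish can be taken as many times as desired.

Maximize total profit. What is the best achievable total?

625

Ranking by ratio (profit/min): gyoza plate 31.25, halloumi skewers 11.71, smash burger 10.50.
5×gyoza plate uses 20 of the 20 min and totals 625.
Nothing else within 20 min beats 625.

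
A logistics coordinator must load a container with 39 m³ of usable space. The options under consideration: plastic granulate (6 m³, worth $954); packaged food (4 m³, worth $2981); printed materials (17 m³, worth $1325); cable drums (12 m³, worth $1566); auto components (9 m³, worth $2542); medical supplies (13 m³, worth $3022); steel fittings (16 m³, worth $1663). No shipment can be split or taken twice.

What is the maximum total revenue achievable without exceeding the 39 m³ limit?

A density-first pass picks plastic granulate + packaged food + auto components + medical supplies — 9499 at 32 m³.
Replace plastic granulate with cable drums: the trade gains 612 net, giving 10111 at 38 m³.
Next best is plastic granulate + packaged food + auto components + medical supplies at 9499 (32 m³) — short by 612.

10111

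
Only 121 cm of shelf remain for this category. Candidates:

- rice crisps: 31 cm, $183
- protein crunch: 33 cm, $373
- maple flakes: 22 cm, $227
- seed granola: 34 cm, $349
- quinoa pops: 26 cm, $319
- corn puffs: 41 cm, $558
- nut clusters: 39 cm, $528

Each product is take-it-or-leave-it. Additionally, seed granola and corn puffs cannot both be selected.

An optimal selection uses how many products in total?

Optimal total is 1459.
One optimal bundle: protein crunch + corn puffs + nut clusters (113 cm).
All optima have 3 products.

3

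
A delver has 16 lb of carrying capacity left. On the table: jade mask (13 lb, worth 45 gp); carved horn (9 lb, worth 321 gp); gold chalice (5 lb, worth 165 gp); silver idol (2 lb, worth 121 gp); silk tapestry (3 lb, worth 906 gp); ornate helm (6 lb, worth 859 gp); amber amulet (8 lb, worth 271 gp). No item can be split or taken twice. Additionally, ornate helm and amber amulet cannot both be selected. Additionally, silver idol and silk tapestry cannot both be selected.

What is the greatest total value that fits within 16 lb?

1930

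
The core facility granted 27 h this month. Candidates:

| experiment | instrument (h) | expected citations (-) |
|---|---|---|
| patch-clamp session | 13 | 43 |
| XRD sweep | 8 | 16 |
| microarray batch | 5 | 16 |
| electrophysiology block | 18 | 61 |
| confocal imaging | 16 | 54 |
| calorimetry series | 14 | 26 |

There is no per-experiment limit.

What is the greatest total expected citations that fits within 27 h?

A density-first pass picks microarray batch + electrophysiology block — 77 at 23 h.
Dropping microarray batch and electrophysiology block frees 23 h; slotting in 2×patch-clamp session (26 h) lifts the total to 86 at 26 h.

86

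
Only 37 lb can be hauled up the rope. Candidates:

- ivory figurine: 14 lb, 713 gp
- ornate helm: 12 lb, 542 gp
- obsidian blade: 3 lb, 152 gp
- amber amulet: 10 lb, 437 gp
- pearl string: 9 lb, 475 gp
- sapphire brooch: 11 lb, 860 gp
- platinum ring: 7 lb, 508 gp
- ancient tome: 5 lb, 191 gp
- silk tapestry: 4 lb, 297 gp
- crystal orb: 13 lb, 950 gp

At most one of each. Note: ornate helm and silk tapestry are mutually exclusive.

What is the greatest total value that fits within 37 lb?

Ranking by ratio (value/lb): sapphire brooch 78.18, silk tapestry 74.25, crystal orb 73.08.
The ratio ordering already packs tightly: sapphire brooch + platinum ring + silk tapestry + crystal orb, 35 lb, 2615.
Runner-up pearl string + sapphire brooch + silk tapestry + crystal orb tops out at 2582.

2615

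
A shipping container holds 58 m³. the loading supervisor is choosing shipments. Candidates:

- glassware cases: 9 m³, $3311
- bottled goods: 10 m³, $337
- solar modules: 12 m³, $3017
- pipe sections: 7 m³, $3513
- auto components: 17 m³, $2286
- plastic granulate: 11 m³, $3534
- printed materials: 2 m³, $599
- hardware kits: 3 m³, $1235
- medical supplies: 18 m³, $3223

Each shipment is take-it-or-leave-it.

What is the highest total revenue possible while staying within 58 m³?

Ranking by ratio (revenue/m³): pipe sections 501.86, hardware kits 411.67, glassware cases 367.89, plastic granulate 321.27.
Greedy by ratio would take glassware cases + bottled goods + solar modules + pipe sections + plastic granulate + printed materials + hardware kits: 54 m³ used, total 15546.
The 15 m³ tied up in bottled goods and printed materials and hardware kits is better spent on medical supplies — total rises to 16598 (57 m³).
Every other selection either busts 58 m³ or fails to beat 16598.

16598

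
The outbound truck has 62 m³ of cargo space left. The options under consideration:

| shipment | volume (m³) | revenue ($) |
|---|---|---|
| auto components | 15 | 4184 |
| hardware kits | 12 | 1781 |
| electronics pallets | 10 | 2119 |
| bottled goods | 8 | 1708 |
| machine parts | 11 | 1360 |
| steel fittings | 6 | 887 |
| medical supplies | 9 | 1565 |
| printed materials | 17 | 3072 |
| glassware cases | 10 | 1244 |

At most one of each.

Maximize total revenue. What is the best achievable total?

12864

Filling by ratio: auto components + electronics pallets + bottled goods + medical supplies + printed materials for 12648, with 3 m³ left unused.
The 9 m³ tied up in medical supplies is better spent on hardware kits — total rises to 12864 (62 m³).
Next best is auto components + electronics pallets + bottled goods + medical supplies + printed materials at 12648 (59 m³) — short by 216.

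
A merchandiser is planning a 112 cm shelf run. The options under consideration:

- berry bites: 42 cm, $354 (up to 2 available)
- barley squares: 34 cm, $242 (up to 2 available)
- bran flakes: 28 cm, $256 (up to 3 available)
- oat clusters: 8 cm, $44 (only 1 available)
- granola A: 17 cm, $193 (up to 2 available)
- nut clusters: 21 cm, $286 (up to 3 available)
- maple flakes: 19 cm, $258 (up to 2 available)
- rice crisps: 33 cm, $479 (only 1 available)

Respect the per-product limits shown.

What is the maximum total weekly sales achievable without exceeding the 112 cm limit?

1502

Density check — rice crisps 14.52, nut clusters 13.62, maple flakes 13.58 are the best per cm.
Greedy by ratio would take oat clusters + 3×nut clusters + rice crisps: 104 cm used, total 1381.
The 29 cm tied up in oat clusters and nut clusters is better spent on granola A + maple flakes — total rises to 1502 (111 cm).
The spare 1 cm is too small for any remaining product, and no exchange beats 1502.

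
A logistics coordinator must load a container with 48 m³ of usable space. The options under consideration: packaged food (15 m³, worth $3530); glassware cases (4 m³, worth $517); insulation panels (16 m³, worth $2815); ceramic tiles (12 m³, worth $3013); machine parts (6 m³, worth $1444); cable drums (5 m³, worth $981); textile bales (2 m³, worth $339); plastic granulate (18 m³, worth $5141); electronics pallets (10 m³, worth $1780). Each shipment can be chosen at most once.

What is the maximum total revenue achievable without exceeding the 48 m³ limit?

Ranking by ratio (revenue/m³): plastic granulate 285.61, ceramic tiles 251.08, machine parts 240.67.
Taking the top-ratio shipments first gives glassware cases + ceramic tiles + machine parts + cable drums + textile bales + plastic granulate for 11435 (47 m³).
The 15 m³ tied up in glassware cases and machine parts and cable drums is better spent on packaged food — total rises to 12023 (47 m³).
The closest alternative, ceramic tiles + machine parts + textile bales + plastic granulate + electronics pallets, reaches only 11717.

12023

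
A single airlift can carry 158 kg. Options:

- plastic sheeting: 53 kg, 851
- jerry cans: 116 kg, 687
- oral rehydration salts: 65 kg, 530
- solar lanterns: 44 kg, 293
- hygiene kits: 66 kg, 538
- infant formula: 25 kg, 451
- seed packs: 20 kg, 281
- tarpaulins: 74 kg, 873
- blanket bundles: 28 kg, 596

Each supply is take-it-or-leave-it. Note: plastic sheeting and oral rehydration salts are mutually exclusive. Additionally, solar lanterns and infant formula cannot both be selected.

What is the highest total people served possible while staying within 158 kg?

2320

Ranking by ratio (people served/kg): blanket bundles 21.29, infant formula 18.04, plastic sheeting 16.06.
The ratio heuristic lands on plastic sheeting + infant formula + seed packs + blanket bundles (2179) but leaves 32 kg idle.
Replace infant formula and seed packs with tarpaulins: the trade gains 141 net, giving 2320 at 155 kg.
Runner-up infant formula + seed packs + tarpaulins + blanket bundles tops out at 2201.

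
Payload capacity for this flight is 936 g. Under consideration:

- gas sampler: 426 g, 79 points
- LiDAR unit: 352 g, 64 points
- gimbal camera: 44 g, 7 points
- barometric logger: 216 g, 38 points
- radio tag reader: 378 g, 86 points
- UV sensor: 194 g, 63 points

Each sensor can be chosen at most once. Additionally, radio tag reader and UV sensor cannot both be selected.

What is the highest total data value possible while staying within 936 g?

Ranking by ratio (data value/g): UV sensor 0.32, radio tag reader 0.23, gas sampler 0.19.
Taking gas sampler + gimbal camera + barometric logger + UV sensor: 880 g used, 187 in data value.
Next best is gas sampler + barometric logger + UV sensor at 180 (836 g) — short by 7.

187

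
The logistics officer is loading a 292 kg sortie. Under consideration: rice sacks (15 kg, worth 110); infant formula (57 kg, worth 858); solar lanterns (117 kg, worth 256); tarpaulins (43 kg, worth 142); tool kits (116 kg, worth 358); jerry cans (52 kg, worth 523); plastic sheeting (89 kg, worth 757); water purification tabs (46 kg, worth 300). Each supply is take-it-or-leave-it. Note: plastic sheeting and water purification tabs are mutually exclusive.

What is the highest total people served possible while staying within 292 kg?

Rice sacks + infant formula + tarpaulins + jerry cans + plastic sheeting uses 256 of the 292 kg and totals 2390.
An exhaustive check of the 256 subsets confirms 2390.

2390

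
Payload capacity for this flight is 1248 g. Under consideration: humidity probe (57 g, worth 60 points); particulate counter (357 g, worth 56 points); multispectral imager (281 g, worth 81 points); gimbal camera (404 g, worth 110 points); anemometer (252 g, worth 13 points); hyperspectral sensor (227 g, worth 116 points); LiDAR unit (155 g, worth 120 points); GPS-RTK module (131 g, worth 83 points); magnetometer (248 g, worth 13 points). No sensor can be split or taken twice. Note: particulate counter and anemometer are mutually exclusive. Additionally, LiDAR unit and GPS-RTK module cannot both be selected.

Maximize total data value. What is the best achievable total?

Taking humidity probe + multispectral imager + gimbal camera + hyperspectral sensor + LiDAR unit: 1124 g used, 487 in data value.

487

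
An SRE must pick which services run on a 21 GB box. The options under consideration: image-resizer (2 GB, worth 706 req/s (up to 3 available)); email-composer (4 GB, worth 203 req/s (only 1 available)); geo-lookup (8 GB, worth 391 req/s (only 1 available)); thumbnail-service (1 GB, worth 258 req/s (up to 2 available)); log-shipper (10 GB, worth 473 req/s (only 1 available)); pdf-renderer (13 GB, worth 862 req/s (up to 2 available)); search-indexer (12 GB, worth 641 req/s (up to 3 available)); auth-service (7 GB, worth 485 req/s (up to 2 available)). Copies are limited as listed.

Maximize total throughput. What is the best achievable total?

3496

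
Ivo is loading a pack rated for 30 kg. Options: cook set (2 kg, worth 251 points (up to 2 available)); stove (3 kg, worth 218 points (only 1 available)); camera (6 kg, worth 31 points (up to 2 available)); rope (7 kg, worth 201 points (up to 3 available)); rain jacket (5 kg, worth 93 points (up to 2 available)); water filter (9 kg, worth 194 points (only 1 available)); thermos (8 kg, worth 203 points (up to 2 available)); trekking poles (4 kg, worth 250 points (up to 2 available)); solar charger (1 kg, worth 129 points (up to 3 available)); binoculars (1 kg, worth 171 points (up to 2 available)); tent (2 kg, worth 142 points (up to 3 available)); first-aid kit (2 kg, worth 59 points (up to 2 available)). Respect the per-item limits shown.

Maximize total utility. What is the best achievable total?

2493

Density check — binoculars 171.00, solar charger 129.00, cook set 125.50 are the best per kg.
The ratio ordering already packs tightly: 2×cook set + stove + 2×trekking poles + 3×solar charger + 2×binoculars + 3×tent + 2×first-aid kit, 30 kg, 2493.
That's the maximum — no swap from here does better than 2493.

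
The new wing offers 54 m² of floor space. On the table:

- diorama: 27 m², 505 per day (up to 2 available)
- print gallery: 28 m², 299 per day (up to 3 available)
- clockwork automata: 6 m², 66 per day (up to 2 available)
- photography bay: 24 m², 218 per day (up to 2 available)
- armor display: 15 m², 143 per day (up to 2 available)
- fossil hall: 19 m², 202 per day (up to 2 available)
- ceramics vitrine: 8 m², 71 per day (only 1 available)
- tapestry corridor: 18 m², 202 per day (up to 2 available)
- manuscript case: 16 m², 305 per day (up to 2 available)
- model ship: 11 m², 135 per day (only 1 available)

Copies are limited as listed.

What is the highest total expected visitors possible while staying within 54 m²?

The ratio heuristic lands on clockwork automata + 2×manuscript case + model ship (811) but leaves 5 m² idle.
Dropping clockwork automata and 2×manuscript case and model ship frees 49 m²; slotting in 2×diorama (54 m²) lifts the total to 1010 at 54 m².

1010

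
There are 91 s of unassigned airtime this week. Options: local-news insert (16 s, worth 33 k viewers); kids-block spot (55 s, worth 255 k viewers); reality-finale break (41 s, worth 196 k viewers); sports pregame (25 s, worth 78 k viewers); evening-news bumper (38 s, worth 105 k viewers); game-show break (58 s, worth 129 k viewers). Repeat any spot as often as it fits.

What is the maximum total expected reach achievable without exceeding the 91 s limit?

392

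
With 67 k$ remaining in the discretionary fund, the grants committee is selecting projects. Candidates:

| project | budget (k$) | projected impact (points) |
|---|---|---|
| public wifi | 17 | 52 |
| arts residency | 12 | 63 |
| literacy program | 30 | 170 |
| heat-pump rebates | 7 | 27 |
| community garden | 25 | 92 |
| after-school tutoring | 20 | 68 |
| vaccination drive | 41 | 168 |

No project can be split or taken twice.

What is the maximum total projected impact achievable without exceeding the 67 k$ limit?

325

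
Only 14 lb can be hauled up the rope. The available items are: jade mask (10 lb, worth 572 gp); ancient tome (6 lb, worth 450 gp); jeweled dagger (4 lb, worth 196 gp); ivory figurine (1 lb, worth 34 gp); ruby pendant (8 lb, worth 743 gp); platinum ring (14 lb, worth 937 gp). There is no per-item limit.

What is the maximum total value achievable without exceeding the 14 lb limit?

1193

The ratio ordering already packs tightly: ancient tome + ruby pendant, 14 lb, 1193.
No other feasible combination exceeds 1193.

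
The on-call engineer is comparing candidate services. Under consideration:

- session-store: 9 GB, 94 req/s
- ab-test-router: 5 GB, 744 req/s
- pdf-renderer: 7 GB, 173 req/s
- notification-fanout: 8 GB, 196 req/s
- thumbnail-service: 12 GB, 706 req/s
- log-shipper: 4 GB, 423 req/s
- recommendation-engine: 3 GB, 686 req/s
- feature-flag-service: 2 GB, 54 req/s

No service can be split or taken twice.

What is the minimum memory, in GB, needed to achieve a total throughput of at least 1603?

12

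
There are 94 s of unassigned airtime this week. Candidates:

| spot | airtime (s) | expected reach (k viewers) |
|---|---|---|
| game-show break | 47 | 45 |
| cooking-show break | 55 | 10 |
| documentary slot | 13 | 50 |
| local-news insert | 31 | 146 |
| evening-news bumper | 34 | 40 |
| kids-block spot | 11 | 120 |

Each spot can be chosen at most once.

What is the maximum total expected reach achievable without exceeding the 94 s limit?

356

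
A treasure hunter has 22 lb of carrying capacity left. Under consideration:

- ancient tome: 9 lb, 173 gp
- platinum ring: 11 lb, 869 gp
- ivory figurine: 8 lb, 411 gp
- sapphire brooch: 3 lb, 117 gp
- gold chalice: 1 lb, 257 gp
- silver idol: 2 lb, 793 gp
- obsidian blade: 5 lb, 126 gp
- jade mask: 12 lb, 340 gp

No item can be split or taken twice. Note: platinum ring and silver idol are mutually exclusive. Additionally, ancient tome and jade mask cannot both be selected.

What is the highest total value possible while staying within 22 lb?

Ivory figurine + sapphire brooch + gold chalice + silver idol + obsidian blade uses 19 of the 22 lb and totals 1704.

1704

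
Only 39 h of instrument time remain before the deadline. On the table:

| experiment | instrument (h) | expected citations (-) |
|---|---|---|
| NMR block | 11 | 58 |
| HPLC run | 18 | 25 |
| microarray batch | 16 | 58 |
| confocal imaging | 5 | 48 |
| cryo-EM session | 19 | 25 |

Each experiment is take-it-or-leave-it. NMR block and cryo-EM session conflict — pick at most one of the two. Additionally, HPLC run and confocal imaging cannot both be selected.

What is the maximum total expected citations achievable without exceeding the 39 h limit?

164

The ratio ordering already packs tightly: NMR block + microarray batch + confocal imaging, 32 h, 164.
The closest alternative, NMR block + microarray batch, reaches only 116.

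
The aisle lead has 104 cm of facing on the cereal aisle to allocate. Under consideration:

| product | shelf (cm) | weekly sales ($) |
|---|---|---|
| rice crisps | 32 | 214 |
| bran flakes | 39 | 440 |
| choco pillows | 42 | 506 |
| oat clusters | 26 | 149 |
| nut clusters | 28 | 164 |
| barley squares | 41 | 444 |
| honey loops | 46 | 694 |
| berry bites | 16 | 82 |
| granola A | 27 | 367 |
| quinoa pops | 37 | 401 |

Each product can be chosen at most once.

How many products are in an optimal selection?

3

The maximum weekly sales within 104 cm is 1282.
choco pillows + honey loops + berry bites hits 1282 at 104 cm.
Any selection reaching 1282 contains exactly 3 products.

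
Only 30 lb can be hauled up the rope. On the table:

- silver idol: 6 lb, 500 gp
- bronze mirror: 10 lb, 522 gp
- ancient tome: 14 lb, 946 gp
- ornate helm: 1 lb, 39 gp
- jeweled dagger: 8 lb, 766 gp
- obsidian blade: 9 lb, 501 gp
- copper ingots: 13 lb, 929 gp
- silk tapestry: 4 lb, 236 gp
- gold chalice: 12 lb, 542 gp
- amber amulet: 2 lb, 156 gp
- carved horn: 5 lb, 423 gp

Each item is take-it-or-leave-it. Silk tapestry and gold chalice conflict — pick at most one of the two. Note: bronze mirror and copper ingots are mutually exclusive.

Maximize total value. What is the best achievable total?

2390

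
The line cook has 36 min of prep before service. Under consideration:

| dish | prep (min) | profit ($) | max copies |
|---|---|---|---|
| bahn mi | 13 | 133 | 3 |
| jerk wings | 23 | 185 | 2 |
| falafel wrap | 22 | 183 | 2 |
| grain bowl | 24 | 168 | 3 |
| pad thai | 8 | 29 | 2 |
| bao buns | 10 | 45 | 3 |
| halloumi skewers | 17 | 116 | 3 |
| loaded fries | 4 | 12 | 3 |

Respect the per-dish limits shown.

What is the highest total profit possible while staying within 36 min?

318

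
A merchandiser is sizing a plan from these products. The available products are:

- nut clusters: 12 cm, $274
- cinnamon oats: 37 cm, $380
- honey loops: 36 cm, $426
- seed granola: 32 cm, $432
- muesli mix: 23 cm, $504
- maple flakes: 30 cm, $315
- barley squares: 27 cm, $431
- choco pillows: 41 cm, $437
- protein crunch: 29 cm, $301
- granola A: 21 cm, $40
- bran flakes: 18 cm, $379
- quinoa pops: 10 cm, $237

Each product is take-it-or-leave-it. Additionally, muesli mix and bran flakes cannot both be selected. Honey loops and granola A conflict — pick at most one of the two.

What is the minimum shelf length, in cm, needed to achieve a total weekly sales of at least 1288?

67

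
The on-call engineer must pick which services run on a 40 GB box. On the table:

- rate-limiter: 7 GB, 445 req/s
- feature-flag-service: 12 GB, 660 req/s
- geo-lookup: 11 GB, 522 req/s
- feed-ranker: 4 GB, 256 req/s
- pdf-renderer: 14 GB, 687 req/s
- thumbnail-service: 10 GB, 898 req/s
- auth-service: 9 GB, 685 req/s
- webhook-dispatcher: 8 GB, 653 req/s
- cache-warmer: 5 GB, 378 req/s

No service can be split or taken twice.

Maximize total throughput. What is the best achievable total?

3059

Greedy by ratio would take feed-ranker + thumbnail-service + auth-service + webhook-dispatcher + cache-warmer: 36 GB used, total 2870.
The 4 GB tied up in feed-ranker is better spent on rate-limiter — total rises to 3059 (39 GB).
The closest alternative, rate-limiter + feed-ranker + thumbnail-service + auth-service + webhook-dispatcher, reaches only 2937.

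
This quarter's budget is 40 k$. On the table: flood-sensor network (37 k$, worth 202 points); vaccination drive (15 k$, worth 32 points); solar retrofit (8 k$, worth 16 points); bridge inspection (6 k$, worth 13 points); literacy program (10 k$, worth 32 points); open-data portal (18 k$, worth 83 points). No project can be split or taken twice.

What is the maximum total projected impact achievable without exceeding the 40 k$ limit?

202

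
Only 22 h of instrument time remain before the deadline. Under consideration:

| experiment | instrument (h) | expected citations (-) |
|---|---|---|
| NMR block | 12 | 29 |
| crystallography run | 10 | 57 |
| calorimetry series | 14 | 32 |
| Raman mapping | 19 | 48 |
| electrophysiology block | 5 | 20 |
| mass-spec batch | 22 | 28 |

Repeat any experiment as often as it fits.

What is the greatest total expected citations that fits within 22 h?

114

Best packing: 2×crystallography run — 20 h, 114 total.
No other feasible combination exceeds 114.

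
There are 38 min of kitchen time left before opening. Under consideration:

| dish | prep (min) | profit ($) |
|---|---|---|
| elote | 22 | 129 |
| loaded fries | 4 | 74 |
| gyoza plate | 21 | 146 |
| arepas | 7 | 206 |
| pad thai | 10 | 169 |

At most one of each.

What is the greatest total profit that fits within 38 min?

521

A density-first pass picks loaded fries + arepas + pad thai — 449 at 21 min.
Replace loaded fries with gyoza plate: the trade gains 72 net, giving 521 at 38 min.
No other feasible combination exceeds 521.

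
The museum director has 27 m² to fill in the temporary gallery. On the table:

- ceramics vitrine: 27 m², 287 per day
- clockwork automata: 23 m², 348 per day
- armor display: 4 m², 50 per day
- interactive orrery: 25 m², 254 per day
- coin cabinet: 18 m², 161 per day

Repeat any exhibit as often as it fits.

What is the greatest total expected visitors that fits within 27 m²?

398

Taking clockwork automata + armor display: 27 m² used, 398 in expected visitors.
That's the maximum — no swap from here does better than 398.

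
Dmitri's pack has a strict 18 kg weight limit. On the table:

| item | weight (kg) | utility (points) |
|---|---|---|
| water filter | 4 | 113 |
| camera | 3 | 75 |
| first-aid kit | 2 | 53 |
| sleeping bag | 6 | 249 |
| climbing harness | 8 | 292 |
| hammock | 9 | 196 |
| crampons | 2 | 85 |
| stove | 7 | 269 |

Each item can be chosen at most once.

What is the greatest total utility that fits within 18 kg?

679

Greedy by ratio would take first-aid kit + sleeping bag + crampons + stove: 17 kg used, total 656.
Dropping stove frees 7 kg; slotting in climbing harness (8 kg) lifts the total to 679 at 18 kg.
Next best is camera + sleeping bag + crampons + stove at 678 (18 kg) — short by 1.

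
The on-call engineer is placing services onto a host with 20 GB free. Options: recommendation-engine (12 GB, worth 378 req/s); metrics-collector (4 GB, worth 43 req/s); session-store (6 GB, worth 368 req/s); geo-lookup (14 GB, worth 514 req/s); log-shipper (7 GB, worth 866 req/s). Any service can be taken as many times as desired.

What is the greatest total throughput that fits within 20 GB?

2100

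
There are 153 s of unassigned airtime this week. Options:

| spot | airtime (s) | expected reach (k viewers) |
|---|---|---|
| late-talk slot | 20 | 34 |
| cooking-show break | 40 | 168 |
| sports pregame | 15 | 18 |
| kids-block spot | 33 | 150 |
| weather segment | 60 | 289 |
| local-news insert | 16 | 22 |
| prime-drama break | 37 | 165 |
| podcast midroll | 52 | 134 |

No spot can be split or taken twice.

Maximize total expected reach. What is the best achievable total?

644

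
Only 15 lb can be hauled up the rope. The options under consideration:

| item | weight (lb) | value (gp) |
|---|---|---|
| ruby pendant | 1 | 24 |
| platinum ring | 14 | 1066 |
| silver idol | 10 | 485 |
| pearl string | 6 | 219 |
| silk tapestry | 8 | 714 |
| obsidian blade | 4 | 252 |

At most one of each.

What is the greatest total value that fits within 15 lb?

1090

Density check — silk tapestry 89.25, platinum ring 76.14, obsidian blade 63.00 are the best per lb.
A density-first pass picks ruby pendant + silk tapestry + obsidian blade — 990 at 13 lb.
Dropping silk tapestry and obsidian blade frees 12 lb; slotting in platinum ring (14 lb) lifts the total to 1090 at 15 lb.
Runner-up platinum ring tops out at 1066.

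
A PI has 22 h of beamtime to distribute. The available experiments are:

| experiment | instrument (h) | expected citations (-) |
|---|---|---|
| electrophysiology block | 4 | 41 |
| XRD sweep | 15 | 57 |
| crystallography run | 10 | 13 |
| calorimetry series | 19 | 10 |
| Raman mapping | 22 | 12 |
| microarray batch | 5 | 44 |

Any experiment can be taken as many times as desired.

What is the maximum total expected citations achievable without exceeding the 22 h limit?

Density check — electrophysiology block 10.25, microarray batch 8.80, XRD sweep 3.80, crystallography run 1.30 are the best per h.
Filling by ratio: 5×electrophysiology block for 205, with 2 h left unused.
The 8 h tied up in 2×electrophysiology block is better spent on 2×microarray batch — total rises to 211 (22 h).
Nothing else within 22 h beats 211.

211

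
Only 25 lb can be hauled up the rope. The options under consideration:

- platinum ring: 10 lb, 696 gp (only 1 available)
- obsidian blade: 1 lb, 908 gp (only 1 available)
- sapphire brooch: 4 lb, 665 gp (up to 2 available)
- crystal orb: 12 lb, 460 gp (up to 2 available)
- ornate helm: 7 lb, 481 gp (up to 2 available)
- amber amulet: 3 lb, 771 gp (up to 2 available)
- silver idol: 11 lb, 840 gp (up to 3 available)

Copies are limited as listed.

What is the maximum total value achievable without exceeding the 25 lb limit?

4476

Density check — obsidian blade 908.00, amber amulet 257.00, sapphire brooch 166.25 are the best per lb.
Taking platinum ring + obsidian blade + 2×sapphire brooch + 2×amber amulet: 25 lb used, 4476 in value.
That's the maximum — no swap from here does better than 4476.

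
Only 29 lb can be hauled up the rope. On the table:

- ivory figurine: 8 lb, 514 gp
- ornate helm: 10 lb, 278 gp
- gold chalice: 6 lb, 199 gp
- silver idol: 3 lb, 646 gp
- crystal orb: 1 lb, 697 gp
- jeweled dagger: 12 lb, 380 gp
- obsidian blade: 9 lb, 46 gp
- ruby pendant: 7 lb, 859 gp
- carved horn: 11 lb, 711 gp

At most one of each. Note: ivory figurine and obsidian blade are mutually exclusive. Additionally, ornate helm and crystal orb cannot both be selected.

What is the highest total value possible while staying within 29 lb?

3112

The ratio ordering already packs tightly: gold chalice + silver idol + crystal orb + ruby pendant + carved horn, 28 lb, 3112.
The closest alternative, ivory figurine + gold chalice + silver idol + crystal orb + ruby pendant, reaches only 2915.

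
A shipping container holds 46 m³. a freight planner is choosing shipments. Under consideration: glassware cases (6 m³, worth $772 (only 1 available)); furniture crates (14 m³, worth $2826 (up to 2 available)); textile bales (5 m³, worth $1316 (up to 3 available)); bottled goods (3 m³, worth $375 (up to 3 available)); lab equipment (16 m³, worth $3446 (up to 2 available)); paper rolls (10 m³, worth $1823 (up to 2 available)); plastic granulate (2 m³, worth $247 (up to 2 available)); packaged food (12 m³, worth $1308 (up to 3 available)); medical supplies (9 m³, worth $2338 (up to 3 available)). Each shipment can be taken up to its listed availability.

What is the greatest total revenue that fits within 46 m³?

Taking the top-ratio shipments first gives 3×textile bales + bottled goods + 3×medical supplies for 11337 (45 m³).
The 3 m³ tied up in bottled goods is better spent on 2×plastic granulate — total rises to 11456 (46 m³).

11456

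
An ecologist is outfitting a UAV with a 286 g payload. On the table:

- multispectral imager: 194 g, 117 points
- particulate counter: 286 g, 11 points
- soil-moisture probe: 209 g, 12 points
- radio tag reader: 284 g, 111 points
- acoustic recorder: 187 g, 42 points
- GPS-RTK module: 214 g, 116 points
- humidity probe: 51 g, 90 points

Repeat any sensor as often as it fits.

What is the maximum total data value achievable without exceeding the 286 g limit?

Best packing: 5×humidity probe — 255 g, 450 total.

450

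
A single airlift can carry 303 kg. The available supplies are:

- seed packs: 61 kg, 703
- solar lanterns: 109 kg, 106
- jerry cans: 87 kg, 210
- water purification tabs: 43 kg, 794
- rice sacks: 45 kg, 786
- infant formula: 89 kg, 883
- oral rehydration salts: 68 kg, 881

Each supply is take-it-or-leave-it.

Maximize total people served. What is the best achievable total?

3344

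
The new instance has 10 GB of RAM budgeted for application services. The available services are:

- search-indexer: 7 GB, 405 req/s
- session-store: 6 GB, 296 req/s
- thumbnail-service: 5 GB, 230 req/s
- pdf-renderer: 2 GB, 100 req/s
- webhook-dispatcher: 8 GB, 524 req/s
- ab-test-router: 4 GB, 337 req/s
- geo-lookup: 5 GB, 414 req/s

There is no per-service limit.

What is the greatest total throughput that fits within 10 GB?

828

By throughput per GB: ab-test-router 84.25, geo-lookup 82.80, webhook-dispatcher 65.50, search-indexer 57.86 lead.
Greedy by ratio would take pdf-renderer + 2×ab-test-router: 10 GB used, total 774.
Replace pdf-renderer and 2×ab-test-router with 2×geo-lookup: the trade gains 54 net, giving 828 at 10 GB.
That's the maximum — no swap from here does better than 828.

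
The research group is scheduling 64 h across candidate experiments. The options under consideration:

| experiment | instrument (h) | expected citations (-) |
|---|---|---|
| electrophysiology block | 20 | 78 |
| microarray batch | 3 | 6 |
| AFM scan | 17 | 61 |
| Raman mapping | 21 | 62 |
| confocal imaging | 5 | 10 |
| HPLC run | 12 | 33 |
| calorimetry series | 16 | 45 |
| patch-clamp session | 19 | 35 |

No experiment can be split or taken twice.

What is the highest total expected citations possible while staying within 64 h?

The ratio heuristic lands on electrophysiology block + microarray batch + AFM scan + Raman mapping (207) but leaves 3 h idle.
Replace microarray batch with confocal imaging: the trade gains 4 net, giving 211 at 63 h.
The closest alternative, electrophysiology block + microarray batch + AFM scan + Raman mapping, reaches only 207.

211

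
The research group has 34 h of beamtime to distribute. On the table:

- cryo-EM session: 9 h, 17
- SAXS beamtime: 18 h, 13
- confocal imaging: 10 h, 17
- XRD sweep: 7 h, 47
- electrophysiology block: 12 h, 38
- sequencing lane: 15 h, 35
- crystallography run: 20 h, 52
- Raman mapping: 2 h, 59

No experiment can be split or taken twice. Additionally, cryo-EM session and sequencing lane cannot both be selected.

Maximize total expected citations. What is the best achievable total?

161

Best packing: cryo-EM session + XRD sweep + electrophysiology block + Raman mapping — 30 h, 161 total.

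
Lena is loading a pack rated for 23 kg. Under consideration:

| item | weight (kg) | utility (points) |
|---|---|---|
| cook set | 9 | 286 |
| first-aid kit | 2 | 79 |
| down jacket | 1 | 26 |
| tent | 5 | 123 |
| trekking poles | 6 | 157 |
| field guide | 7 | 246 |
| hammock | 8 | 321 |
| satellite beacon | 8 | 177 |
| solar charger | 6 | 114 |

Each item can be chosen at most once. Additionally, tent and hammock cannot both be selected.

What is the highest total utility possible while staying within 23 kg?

Ranking by ratio (utility/kg): hammock 40.12, first-aid kit 39.50, field guide 35.14.
Best packing: first-aid kit + trekking poles + field guide + hammock — 23 kg, 803 total.

803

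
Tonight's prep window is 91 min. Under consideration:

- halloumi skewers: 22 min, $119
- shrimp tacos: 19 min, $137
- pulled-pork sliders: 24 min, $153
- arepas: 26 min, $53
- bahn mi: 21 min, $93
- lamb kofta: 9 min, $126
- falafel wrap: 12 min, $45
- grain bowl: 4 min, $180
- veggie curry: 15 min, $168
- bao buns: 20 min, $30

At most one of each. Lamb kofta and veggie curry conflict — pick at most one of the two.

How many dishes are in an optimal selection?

Optimal total is 760.
For example halloumi skewers + shrimp tacos + pulled-pork sliders + lamb kofta + falafel wrap + grain bowl achieves it, using 90 min.
All optima have 6 dishes.

6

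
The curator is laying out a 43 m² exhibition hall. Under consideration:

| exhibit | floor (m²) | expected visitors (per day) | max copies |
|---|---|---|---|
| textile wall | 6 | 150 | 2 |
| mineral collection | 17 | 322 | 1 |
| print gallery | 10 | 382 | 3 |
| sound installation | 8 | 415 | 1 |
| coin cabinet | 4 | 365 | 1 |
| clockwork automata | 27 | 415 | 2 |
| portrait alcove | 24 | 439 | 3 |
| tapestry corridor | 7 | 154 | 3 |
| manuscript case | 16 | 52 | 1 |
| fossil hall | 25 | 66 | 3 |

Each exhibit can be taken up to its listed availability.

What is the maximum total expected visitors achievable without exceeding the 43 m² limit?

The ratio ordering already packs tightly: 3×print gallery + sound installation + coin cabinet, 42 m², 1926.
Nothing else within 43 m² beats 1926.

1926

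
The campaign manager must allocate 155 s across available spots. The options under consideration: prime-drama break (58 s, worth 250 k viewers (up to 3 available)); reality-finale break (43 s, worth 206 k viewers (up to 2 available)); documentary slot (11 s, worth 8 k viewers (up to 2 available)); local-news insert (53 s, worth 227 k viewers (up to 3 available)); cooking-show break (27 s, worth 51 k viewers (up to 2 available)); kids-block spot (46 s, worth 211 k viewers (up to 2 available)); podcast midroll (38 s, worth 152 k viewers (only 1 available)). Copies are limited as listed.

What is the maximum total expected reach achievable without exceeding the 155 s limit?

683

Density check — reality-finale break 4.79, kids-block spot 4.59, prime-drama break 4.31, local-news insert 4.28 are the best per s.
The ratio heuristic lands on 2×reality-finale break + 2×documentary slot + kids-block spot (639) but leaves 1 s idle.
Reworking the packing: prime-drama break + reality-finale break + local-news insert uses 154 s and improves the total to 683.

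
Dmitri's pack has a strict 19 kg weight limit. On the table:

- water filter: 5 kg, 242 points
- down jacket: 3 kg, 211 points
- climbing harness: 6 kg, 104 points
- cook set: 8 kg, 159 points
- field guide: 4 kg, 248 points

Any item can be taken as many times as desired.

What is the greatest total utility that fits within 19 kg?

1303

Density check — down jacket 70.33, field guide 62.00, water filter 48.40, cook set 19.88 are the best per kg.
Greedy by ratio would take 6×down jacket: 18 kg used, total 1266.
The 3 kg tied up in down jacket is better spent on field guide — total rises to 1303 (19 kg).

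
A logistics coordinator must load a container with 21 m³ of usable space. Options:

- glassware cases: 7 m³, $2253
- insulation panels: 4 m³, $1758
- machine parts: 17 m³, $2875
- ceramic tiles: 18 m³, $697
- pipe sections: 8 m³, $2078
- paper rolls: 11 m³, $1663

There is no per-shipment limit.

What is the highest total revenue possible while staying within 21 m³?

5×insulation panels uses 20 of the 21 m³ and totals 8790.
Every other selection either busts 21 m³ or fails to beat 8790.

8790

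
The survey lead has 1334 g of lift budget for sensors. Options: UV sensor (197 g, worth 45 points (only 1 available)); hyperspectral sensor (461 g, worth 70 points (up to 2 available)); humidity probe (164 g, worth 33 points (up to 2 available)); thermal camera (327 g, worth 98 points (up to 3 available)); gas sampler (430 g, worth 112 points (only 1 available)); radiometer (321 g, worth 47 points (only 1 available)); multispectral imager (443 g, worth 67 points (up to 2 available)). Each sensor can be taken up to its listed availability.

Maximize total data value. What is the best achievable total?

A density-first pass picks UV sensor + 3×thermal camera — 339 at 1178 g.
Replace UV sensor with 2×humidity probe: the trade gains 21 net, giving 360 at 1309 g.
No other feasible combination exceeds 360.

360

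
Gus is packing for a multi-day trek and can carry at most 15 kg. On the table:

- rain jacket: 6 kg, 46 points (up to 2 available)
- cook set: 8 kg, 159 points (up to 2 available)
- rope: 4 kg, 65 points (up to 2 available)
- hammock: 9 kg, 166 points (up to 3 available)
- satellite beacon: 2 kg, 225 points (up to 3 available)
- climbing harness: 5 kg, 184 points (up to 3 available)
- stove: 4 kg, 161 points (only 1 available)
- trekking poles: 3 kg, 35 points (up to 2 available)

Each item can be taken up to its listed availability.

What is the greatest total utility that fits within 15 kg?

1020

The ratio ordering already packs tightly: 3×satellite beacon + climbing harness + stove, 15 kg, 1020.
Every other selection either busts 15 kg or exceeds an availability limit or fails to beat 1020.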